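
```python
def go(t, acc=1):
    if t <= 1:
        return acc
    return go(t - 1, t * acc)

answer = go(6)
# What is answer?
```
Call trace:
go(t=6, acc=1)
  go(t=5, acc=6)
    go(t=4, acc=30)
      go(t=3, acc=120)
        go(t=2, acc=360)
          go(t=1, acc=720)
          -> return 720
        -> return 720
      -> return 720
    -> return 720
  -> return 720
-> return 720

Final answer: 720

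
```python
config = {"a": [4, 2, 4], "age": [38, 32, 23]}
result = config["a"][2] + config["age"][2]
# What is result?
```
Trace:
  config={'a': [4, 2, 4], 'age': [38, 32, 23]}
  config={'a': [4, 2, 4], 'age': [38, 32, 23]}, result=27

Final answer: 27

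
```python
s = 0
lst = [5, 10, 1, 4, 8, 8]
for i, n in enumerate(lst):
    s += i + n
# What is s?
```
Trace:
  s=0
  s=5, i=0, n=5
  s=16, i=1, n=10
  s=19, i=2, n=1
  s=26, i=3, n=4
  s=38, i=4, n=8
  s=51, i=5, n=8

Final answer: 51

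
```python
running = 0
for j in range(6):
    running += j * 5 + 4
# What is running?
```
Trace:
  running=0
  running=4, j=0
  running=13, j=1
  running=27, j=2
  running=46, j=3
  running=70, j=4
  running=99, j=5

Final answer: 99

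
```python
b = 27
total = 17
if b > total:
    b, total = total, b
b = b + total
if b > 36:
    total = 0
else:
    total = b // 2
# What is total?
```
Trace:
  b=27
  b=27, total=17
  b=17, total=27
  b=44, total=27
  b=44, total=0

Final answer: 0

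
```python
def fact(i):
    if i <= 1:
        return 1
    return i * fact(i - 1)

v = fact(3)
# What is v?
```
Call trace:
fact(i=3)
  fact(i=2)
    fact(i=1)
    -> return 1
  -> return 2
-> return 6

Final answer: 6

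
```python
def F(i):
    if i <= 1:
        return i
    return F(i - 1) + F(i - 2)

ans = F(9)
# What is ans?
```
Call trace (a repeated sub-call is expanded the first time; later identical calls just restate its return value):
F(i=9)
  F(i=8)
    F(i=7)
      F(i=6)
        F(i=5)
          F(i=4)
            F(i=3)
              F(i=2)
                F(i=1)
                -> return 1
                F(i=0)
                -> return 0
              -> return 1
              F(i=1)
              -> return 1
            -> return 2
            F(i=2) -> return 1  (same call as traced above)
          -> return 3
          F(i=3) -> return 2  (same call as traced above)
        -> return 5
        F(i=4) -> return 3  (same call as traced above)
      -> return 8
      F(i=5) -> return 5  (same call as traced above)
    -> return 13
    F(i=6) -> return 8  (same call as traced above)
  -> return 21
  F(i=7) -> return 13  (same call as traced above)
-> return 34

Final answer: 34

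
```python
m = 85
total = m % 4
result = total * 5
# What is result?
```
Trace:
  m=85
  m=85, total=1
  m=85, total=1, result=5

Final answer: 5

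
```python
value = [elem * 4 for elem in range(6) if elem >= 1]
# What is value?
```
Trace:
  elem=0
  elem=1
  elem=2
  elem=3
  elem=4
  elem=5
  value=[4, 8, 12, 16, 20]

Final answer: [4, 8, 12, 16, 20]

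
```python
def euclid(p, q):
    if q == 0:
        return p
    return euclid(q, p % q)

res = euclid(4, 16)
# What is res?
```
Call trace:
euclid(p=4, q=16)
  euclid(p=16, q=4)
    euclid(p=4, q=0)
    -> return 4
  -> return 4
-> return 4

Final answer: 4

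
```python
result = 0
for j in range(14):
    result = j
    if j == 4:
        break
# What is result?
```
Trace:
  result=0
  result=0, j=0
  result=1, j=1
  result=2, j=2
  result=3, j=3
  result=4, j=4

Final answer: 4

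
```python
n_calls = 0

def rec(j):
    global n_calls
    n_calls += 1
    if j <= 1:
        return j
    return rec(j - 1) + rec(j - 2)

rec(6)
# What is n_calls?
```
Call trace (a repeated sub-call is expanded the first time; later identical calls just restate its return value):
rec(j=6)
  rec(j=5)
    rec(j=4)
      rec(j=3)
        rec(j=2)
          rec(j=1)
          -> return 1
          rec(j=0)
          -> return 0
        -> return 1
        rec(j=1)
        -> return 1
      -> return 2
      rec(j=2) -> return 1  (same call as traced above)
    -> return 3
    rec(j=3) -> return 2  (same call as traced above)
  -> return 5
  rec(j=4) -> return 3  (same call as traced above)
-> return 8

n_calls is incremented once per call, so count the calls in each subtree. Let C(j) = number of calls made by rec(j).
C(0) = C(1) = 1 (base case, no recursion); C(j) = 1 + C(j - 1) + C(j - 2) otherwise.
C(2) = 1 + C(1) + C(0) = 1 + 1 + 1 = 3
C(3) = 1 + C(2) + C(1) = 1 + 3 + 1 = 5
C(4) = 1 + C(3) + C(2) = 1 + 5 + 3 = 9
C(5) = 1 + C(4) + C(3) = 1 + 9 + 5 = 15
C(6) = 1 + C(5) + C(4) = 1 + 15 + 9 = 25
n_calls = C(6) = 25

Final answer: 25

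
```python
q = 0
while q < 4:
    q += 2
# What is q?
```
Trace:
  q=0
  q=2
  q=4

Final answer: 4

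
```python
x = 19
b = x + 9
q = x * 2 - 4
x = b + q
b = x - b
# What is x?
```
Trace:
  x=19
  x=19, b=28
  x=19, b=28, q=34
  x=62, b=28, q=34
  x=62, b=34, q=34

Final answer: 62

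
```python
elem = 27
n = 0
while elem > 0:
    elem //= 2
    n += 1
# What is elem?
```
Trace:
  elem=27
  elem=27, n=0
  elem=13, n=1
  elem=6, n=2
  elem=3, n=3
  elem=1, n=4
  elem=0, n=5

Final answer: 0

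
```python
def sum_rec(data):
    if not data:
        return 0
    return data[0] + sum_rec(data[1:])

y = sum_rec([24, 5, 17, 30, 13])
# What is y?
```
Call trace:
sum_rec(data=[24, 5, 17, 30, 13])
  sum_rec(data=[5, 17, 30, 13])
    sum_rec(data=[17, 30, 13])
      sum_rec(data=[30, 13])
        sum_rec(data=[13])
          sum_rec(data=[])
          -> return 0
        -> return 13
      -> return 43
    -> return 60
  -> return 65
-> return 89

Final answer: 89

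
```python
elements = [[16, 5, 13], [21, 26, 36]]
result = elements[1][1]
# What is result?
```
Trace:
  elements=[[16, 5, 13], [21, 26, 36]]
  elements=[[16, 5, 13], [21, 26, 36]], result=26

Final answer: 26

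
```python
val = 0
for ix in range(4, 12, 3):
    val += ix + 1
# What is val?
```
Trace:
  val=0
  val=5, ix=4
  val=13, ix=7
  val=24, ix=10

Final answer: 24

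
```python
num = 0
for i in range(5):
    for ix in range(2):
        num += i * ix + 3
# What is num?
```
Trace:
  num=0
  num=3, i=0, ix=0
  num=6, i=0, ix=1
  num=9, i=1, ix=0
  num=13, i=1, ix=1
  num=16, i=2, ix=0
  num=21, i=2, ix=1
  num=24, i=3, ix=0
  num=30, i=3, ix=1
  num=33, i=4, ix=0
  num=40, i=4, ix=1

Final answer: 40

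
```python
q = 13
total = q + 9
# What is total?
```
Trace:
  q=13
  q=13, total=22

Final answer: 22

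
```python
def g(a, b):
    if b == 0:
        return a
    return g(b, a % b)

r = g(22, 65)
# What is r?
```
Call trace:
g(a=22, b=65)
  g(a=65, b=22)
    g(a=22, b=21)
      g(a=21, b=1)
        g(a=1, b=0)
        -> return 1
      -> return 1
    -> return 1
  -> return 1
-> return 1

Final answer: 1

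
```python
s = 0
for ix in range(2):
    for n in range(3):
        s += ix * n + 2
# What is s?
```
Trace:
  s=0
  s=2, ix=0, n=0
  s=4, ix=0, n=1
  s=6, ix=0, n=2
  s=8, ix=1, n=0
  s=11, ix=1, n=1
  s=15, ix=1, n=2

Final answer: 15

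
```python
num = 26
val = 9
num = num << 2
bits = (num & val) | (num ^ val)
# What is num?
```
Trace:
  num=26
  num=26, val=9
  num=104, val=9
  num=104, val=9, bits=105

Final answer: 104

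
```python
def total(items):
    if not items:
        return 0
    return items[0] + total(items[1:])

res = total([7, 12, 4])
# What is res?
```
Call trace:
total(items=[7, 12, 4])
  total(items=[12, 4])
    total(items=[4])
      total(items=[])
      -> return 0
    -> return 4
  -> return 16
-> return 23

Final answer: 23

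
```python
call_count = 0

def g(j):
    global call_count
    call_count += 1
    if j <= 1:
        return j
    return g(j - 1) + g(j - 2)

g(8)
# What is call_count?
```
Call trace (a repeated sub-call is expanded the first time; later identical calls just restate its return value):
g(j=8)
  g(j=7)
    g(j=6)
      g(j=5)
        g(j=4)
          g(j=3)
            g(j=2)
              g(j=1)
              -> return 1
              g(j=0)
              -> return 0
            -> return 1
            g(j=1)
            -> return 1
          -> return 2
          g(j=2) -> return 1  (same call as traced above)
        -> return 3
        g(j=3) -> return 2  (same call as traced above)
      -> return 5
      g(j=4) -> return 3  (same call as traced above)
    -> return 8
    g(j=5) -> return 5  (same call as traced above)
  -> return 13
  g(j=6) -> return 8  (same call as traced above)
-> return 21

call_count is incremented once per call, so count the calls in each subtree. Let C(j) = number of calls made by g(j).
C(0) = C(1) = 1 (base case, no recursion); C(j) = 1 + C(j - 1) + C(j - 2) otherwise.
C(2) = 1 + C(1) + C(0) = 1 + 1 + 1 = 3
C(3) = 1 + C(2) + C(1) = 1 + 3 + 1 = 5
C(4) = 1 + C(3) + C(2) = 1 + 5 + 3 = 9
C(5) = 1 + C(4) + C(3) = 1 + 9 + 5 = 15
C(6) = 1 + C(5) + C(4) = 1 + 15 + 9 = 25
C(7) = 1 + C(6) + C(5) = 1 + 25 + 15 = 41
C(8) = 1 + C(7) + C(6) = 1 + 41 + 25 = 67
call_count = C(8) = 67

Final answer: 67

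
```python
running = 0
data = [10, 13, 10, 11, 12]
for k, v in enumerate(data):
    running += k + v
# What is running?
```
Trace:
  running=0
  running=10, k=0, v=10
  running=24, k=1, v=13
  running=36, k=2, v=10
  running=50, k=3, v=11
  running=66, k=4, v=12

Final answer: 66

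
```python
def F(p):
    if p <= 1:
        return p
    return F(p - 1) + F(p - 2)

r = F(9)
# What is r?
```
Call trace (a repeated sub-call is expanded the first time; later identical calls just restate its return value):
F(p=9)
  F(p=8)
    F(p=7)
      F(p=6)
        F(p=5)
          F(p=4)
            F(p=3)
              F(p=2)
                F(p=1)
                -> return 1
                F(p=0)
                -> return 0
              -> return 1
              F(p=1)
              -> return 1
            -> return 2
            F(p=2) -> return 1  (same call as traced above)
          -> return 3
          F(p=3) -> return 2  (same call as traced above)
        -> return 5
        F(p=4) -> return 3  (same call as traced above)
      -> return 8
      F(p=5) -> return 5  (same call as traced above)
    -> return 13
    F(p=6) -> return 8  (same call as traced above)
  -> return 21
  F(p=7) -> return 13  (same call as traced above)
-> return 34

Final answer: 34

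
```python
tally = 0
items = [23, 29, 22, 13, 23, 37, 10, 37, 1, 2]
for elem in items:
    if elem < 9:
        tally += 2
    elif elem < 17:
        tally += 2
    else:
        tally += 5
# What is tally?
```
Trace:
  tally=0
  tally=5, elem=23
  tally=10, elem=29
  tally=15, elem=22
  tally=17, elem=13
  tally=22, elem=23
  tally=27, elem=37
  tally=29, elem=10
  tally=34, elem=37
  tally=36, elem=1
  tally=38, elem=2

Final answer: 38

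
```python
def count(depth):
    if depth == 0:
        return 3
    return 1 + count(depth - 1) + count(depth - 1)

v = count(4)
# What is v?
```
Call trace (a repeated sub-call is expanded the first time; later identical calls just restate its return value):
count(depth=4)
  count(depth=3)
    count(depth=2)
      count(depth=1)
        count(depth=0)
        -> return 3
        count(depth=0)
        -> return 3
      -> return 7
      count(depth=1) -> return 7  (same call as traced above)
    -> return 15
    count(depth=2) -> return 15  (same call as traced above)
  -> return 31
  count(depth=3) -> return 31  (same call as traced above)
-> return 63

Final answer: 63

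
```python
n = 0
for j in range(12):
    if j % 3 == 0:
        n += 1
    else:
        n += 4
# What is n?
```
Trace:
  n=0
  n=1, j=0
  n=5, j=1
  n=9, j=2
  n=10, j=3
  n=14, j=4
  n=18, j=5
  n=19, j=6
  n=23, j=7
  n=27, j=8
  n=28, j=9
  n=32, j=10
  n=36, j=11

Final answer: 36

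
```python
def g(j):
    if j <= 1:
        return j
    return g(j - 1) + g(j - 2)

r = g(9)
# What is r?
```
Call trace (a repeated sub-call is expanded the first time; later identical calls just restate its return value):
g(j=9)
  g(j=8)
    g(j=7)
      g(j=6)
        g(j=5)
          g(j=4)
            g(j=3)
              g(j=2)
                g(j=1)
                -> return 1
                g(j=0)
                -> return 0
              -> return 1
              g(j=1)
              -> return 1
            -> return 2
            g(j=2) -> return 1  (same call as traced above)
          -> return 3
          g(j=3) -> return 2  (same call as traced above)
        -> return 5
        g(j=4) -> return 3  (same call as traced above)
      -> return 8
      g(j=5) -> return 5  (same call as traced above)
    -> return 13
    g(j=6) -> return 8  (same call as traced above)
  -> return 21
  g(j=7) -> return 13  (same call as traced above)
-> return 34

Final answer: 34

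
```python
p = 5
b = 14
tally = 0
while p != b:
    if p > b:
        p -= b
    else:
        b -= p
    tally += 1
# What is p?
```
Trace:
  p=5
  p=5, b=14
  p=5, b=14, tally=0
  p=5, b=9, tally=1
  p=5, b=4, tally=2
  p=1, b=4, tally=3
  p=1, b=3, tally=4
  p=1, b=2, tally=5
  p=1, b=1, tally=6

Final answer: 1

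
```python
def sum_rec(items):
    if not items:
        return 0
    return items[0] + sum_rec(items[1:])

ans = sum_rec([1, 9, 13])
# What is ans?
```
Call trace:
sum_rec(items=[1, 9, 13])
  sum_rec(items=[9, 13])
    sum_rec(items=[13])
      sum_rec(items=[])
      -> return 0
    -> return 13
  -> return 22
-> return 23

Final answer: 23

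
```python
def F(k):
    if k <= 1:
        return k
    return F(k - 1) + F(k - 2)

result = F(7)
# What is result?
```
Call trace (a repeated sub-call is expanded the first time; later identical calls just restate its return value):
F(k=7)
  F(k=6)
    F(k=5)
      F(k=4)
        F(k=3)
          F(k=2)
            F(k=1)
            -> return 1
            F(k=0)
            -> return 0
          -> return 1
          F(k=1)
          -> return 1
        -> return 2
        F(k=2) -> return 1  (same call as traced above)
      -> return 3
      F(k=3) -> return 2  (same call as traced above)
    -> return 5
    F(k=4) -> return 3  (same call as traced above)
  -> return 8
  F(k=5) -> return 5  (same call as traced above)
-> return 13

Final answer: 13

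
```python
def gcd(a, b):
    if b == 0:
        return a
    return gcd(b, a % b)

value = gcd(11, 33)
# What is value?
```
Call trace:
gcd(a=11, b=33)
  gcd(a=33, b=11)
    gcd(a=11, b=0)
    -> return 11
  -> return 11
-> return 11

Final answer: 11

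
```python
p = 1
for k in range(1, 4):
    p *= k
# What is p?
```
Trace:
  p=1
  p=1, k=1
  p=2, k=2
  p=6, k=3

Final answer: 6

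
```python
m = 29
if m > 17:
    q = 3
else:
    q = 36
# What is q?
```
Trace:
  m=29
  m=29, q=3

Final answer: 3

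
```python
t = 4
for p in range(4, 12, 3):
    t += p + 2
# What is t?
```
Trace:
  t=4
  t=10, p=4
  t=19, p=7
  t=31, p=10

Final answer: 31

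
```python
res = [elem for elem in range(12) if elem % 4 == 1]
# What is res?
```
Trace:
  elem=0
  elem=1
  elem=2
  elem=3
  elem=4
  elem=5
  elem=6
  elem=7
  elem=8
  elem=9
  elem=10
  elem=11
  res=[1, 5, 9]

Final answer: [1, 5, 9]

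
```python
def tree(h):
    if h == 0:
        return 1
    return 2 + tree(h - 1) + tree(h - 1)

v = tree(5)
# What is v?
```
Call trace (a repeated sub-call is expanded the first time; later identical calls just restate its return value):
tree(h=5)
  tree(h=4)
    tree(h=3)
      tree(h=2)
        tree(h=1)
          tree(h=0)
          -> return 1
          tree(h=0)
          -> return 1
        -> return 4
        tree(h=1) -> return 4  (same call as traced above)
      -> return 10
      tree(h=2) -> return 10  (same call as traced above)
    -> return 22
    tree(h=3) -> return 22  (same call as traced above)
  -> return 46
  tree(h=4) -> return 46  (same call as traced above)
-> return 94

Final answer: 94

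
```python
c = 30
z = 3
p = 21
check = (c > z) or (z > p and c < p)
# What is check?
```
Trace:
  c=30
  c=30, z=3
  c=30, z=3, p=21
  c=30, z=3, p=21, check=True

Final answer: True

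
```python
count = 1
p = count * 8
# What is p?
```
Trace:
  count=1
  count=1, p=8

Final answer: 8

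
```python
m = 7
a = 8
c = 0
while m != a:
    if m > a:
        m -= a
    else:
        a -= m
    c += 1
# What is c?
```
Trace:
  m=7
  m=7, a=8
  m=7, a=8, c=0
  m=7, a=1, c=1
  m=6, a=1, c=2
  m=5, a=1, c=3
  m=4, a=1, c=4
  m=3, a=1, c=5
  m=2, a=1, c=6
  m=1, a=1, c=7

Final answer: 7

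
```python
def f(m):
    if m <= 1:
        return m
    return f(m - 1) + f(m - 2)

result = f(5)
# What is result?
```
Call trace (a repeated sub-call is expanded the first time; later identical calls just restate its return value):
f(m=5)
  f(m=4)
    f(m=3)
      f(m=2)
        f(m=1)
        -> return 1
        f(m=0)
        -> return 0
      -> return 1
      f(m=1)
      -> return 1
    -> return 2
    f(m=2) -> return 1  (same call as traced above)
  -> return 3
  f(m=3) -> return 2  (same call as traced above)
-> return 5

Final answer: 5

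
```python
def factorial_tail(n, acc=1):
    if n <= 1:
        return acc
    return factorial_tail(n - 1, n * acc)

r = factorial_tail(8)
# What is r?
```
Call trace:
factorial_tail(n=8, acc=1)
  factorial_tail(n=7, acc=8)
    factorial_tail(n=6, acc=56)
      factorial_tail(n=5, acc=336)
        factorial_tail(n=4, acc=1680)
          factorial_tail(n=3, acc=6720)
            factorial_tail(n=2, acc=20160)
              factorial_tail(n=1, acc=40320)
              -> return 40320
            -> return 40320
          -> return 40320
        -> return 40320
      -> return 40320
    -> return 40320
  -> return 40320
-> return 40320

Final answer: 40320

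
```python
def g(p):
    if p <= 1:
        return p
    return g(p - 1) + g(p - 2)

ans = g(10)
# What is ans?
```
Call trace (a repeated sub-call is expanded the first time; later identical calls just restate its return value):
g(p=10)
  g(p=9)
    g(p=8)
      g(p=7)
        g(p=6)
          g(p=5)
            g(p=4)
              g(p=3)
                g(p=2)
                  g(p=1)
                  -> return 1
                  g(p=0)
                  -> return 0
                -> return 1
                g(p=1)
                -> return 1
              -> return 2
              g(p=2) -> return 1  (same call as traced above)
            -> return 3
            g(p=3) -> return 2  (same call as traced above)
          -> return 5
          g(p=4) -> return 3  (same call as traced above)
        -> return 8
        g(p=5) -> return 5  (same call as traced above)
      -> return 13
      g(p=6) -> return 8  (same call as traced above)
    -> return 21
    g(p=7) -> return 13  (same call as traced above)
  -> return 34
  g(p=8) -> return 21  (same call as traced above)
-> return 55

Final answer: 55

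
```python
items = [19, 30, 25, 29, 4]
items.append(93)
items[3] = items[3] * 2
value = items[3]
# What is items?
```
Trace:
  items=[19, 30, 25, 29, 4]
  items=[19, 30, 25, 29, 4, 93]
  items=[19, 30, 25, 58, 4, 93]
  items=[19, 30, 25, 58, 4, 93], value=58

Final answer: [19, 30, 25, 58, 4, 93]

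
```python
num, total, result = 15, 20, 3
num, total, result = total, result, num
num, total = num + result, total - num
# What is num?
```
Trace:
  num=15, total=20, result=3
  num=20, total=3, result=15
  num=35, total=-17, result=15

Final answer: 35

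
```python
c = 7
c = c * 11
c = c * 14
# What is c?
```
Trace:
  c=7
  c=77
  c=1078

Final answer: 1078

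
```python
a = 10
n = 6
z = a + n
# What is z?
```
Trace:
  a=10
  a=10, n=6
  a=10, n=6, z=16

Final answer: 16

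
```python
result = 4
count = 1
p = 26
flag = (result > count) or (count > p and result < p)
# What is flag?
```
Trace:
  result=4
  result=4, count=1
  result=4, count=1, p=26
  result=4, count=1, p=26, flag=True

Final answer: True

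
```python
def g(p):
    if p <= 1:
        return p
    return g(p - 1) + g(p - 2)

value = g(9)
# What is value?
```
Call trace (a repeated sub-call is expanded the first time; later identical calls just restate its return value):
g(p=9)
  g(p=8)
    g(p=7)
      g(p=6)
        g(p=5)
          g(p=4)
            g(p=3)
              g(p=2)
                g(p=1)
                -> return 1
                g(p=0)
                -> return 0
              -> return 1
              g(p=1)
              -> return 1
            -> return 2
            g(p=2) -> return 1  (same call as traced above)
          -> return 3
          g(p=3) -> return 2  (same call as traced above)
        -> return 5
        g(p=4) -> return 3  (same call as traced above)
      -> return 8
      g(p=5) -> return 5  (same call as traced above)
    -> return 13
    g(p=6) -> return 8  (same call as traced above)
  -> return 21
  g(p=7) -> return 13  (same call as traced above)
-> return 34

Final answer: 34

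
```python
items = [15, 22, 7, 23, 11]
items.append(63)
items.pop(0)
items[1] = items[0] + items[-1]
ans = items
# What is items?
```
Trace:
  items=[15, 22, 7, 23, 11]
  items=[15, 22, 7, 23, 11, 63]
  items=[22, 7, 23, 11, 63]
  items=[22, 85, 23, 11, 63]
  items=[22, 85, 23, 11, 63], ans=[22, 85, 23, 11, 63]

Final answer: [22, 85, 23, 11, 63]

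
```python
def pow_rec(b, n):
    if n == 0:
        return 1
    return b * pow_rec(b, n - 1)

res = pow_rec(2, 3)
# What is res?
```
Call trace:
pow_rec(b=2, n=3)
  pow_rec(b=2, n=2)
    pow_rec(b=2, n=1)
      pow_rec(b=2, n=0)
      -> return 1
    -> return 2
  -> return 4
-> return 8

Final answer: 8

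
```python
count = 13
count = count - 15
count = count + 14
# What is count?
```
Trace:
  count=13
  count=-2
  count=12

Final answer: 12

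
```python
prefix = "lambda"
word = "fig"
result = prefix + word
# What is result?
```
Trace:
  prefix='lambda'
  prefix='lambda', word='fig'
  prefix='lambda', word='fig', result='lambdafig'

Final answer: 'lambdafig'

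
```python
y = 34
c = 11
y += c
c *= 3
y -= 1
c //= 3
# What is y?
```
Trace:
  y=34
  y=34, c=11
  y=45, c=11
  y=45, c=33
  y=44, c=33
  y=44, c=11

Final answer: 44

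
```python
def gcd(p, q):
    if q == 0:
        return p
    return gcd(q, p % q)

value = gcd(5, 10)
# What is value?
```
Call trace:
gcd(p=5, q=10)
  gcd(p=10, q=5)
    gcd(p=5, q=0)
    -> return 5
  -> return 5
-> return 5

Final answer: 5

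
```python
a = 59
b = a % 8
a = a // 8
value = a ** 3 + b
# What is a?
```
Trace:
  a=59
  a=59, b=3
  a=7, b=3
  a=7, b=3, value=346

Final answer: 7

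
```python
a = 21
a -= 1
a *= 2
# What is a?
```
Trace:
  a=21
  a=20
  a=40

Final answer: 40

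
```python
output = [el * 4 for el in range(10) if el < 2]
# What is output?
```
Trace:
  el=0
  el=1
  el=2
  el=3
  el=4
  el=5
  el=6
  el=7
  el=8
  el=9
  output=[0, 4]

Final answer: [0, 4]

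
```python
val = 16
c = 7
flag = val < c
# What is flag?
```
Trace:
  val=16
  val=16, c=7
  val=16, c=7, flag=False

Final answer: False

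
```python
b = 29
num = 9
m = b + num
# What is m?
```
Trace:
  b=29
  b=29, num=9
  b=29, num=9, m=38

Final answer: 38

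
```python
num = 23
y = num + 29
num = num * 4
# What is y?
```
Trace:
  num=23
  num=23, y=52
  num=92, y=52

Final answer: 52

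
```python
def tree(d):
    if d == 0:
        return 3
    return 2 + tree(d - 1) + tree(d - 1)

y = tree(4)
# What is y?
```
Call trace (a repeated sub-call is expanded the first time; later identical calls just restate its return value):
tree(d=4)
  tree(d=3)
    tree(d=2)
      tree(d=1)
        tree(d=0)
        -> return 3
        tree(d=0)
        -> return 3
      -> return 8
      tree(d=1) -> return 8  (same call as traced above)
    -> return 18
    tree(d=2) -> return 18  (same call as traced above)
  -> return 38
  tree(d=3) -> return 38  (same call as traced above)
-> return 78

Final answer: 78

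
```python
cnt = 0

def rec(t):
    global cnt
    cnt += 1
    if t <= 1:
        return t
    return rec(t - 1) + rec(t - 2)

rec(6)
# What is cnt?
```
Call trace (a repeated sub-call is expanded the first time; later identical calls just restate its return value):
rec(t=6)
  rec(t=5)
    rec(t=4)
      rec(t=3)
        rec(t=2)
          rec(t=1)
          -> return 1
          rec(t=0)
          -> return 0
        -> return 1
        rec(t=1)
        -> return 1
      -> return 2
      rec(t=2) -> return 1  (same call as traced above)
    -> return 3
    rec(t=3) -> return 2  (same call as traced above)
  -> return 5
  rec(t=4) -> return 3  (same call as traced above)
-> return 8

cnt is incremented once per call, so count the calls in each subtree. Let C(t) = number of calls made by rec(t).
C(0) = C(1) = 1 (base case, no recursion); C(t) = 1 + C(t - 1) + C(t - 2) otherwise.
C(2) = 1 + C(1) + C(0) = 1 + 1 + 1 = 3
C(3) = 1 + C(2) + C(1) = 1 + 3 + 1 = 5
C(4) = 1 + C(3) + C(2) = 1 + 5 + 3 = 9
C(5) = 1 + C(4) + C(3) = 1 + 9 + 5 = 15
C(6) = 1 + C(5) + C(4) = 1 + 15 + 9 = 25
cnt = C(6) = 25

Final answer: 25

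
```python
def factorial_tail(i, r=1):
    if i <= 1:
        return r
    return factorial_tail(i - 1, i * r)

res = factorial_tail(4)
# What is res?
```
Call trace:
factorial_tail(i=4, r=1)
  factorial_tail(i=3, r=4)
    factorial_tail(i=2, r=12)
      factorial_tail(i=1, r=24)
      -> return 24
    -> return 24
  -> return 24
-> return 24

Final answer: 24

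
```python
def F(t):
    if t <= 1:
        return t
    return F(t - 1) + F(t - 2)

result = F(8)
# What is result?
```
Call trace (a repeated sub-call is expanded the first time; later identical calls just restate its return value):
F(t=8)
  F(t=7)
    F(t=6)
      F(t=5)
        F(t=4)
          F(t=3)
            F(t=2)
              F(t=1)
              -> return 1
              F(t=0)
              -> return 0
            -> return 1
            F(t=1)
            -> return 1
          -> return 2
          F(t=2) -> return 1  (same call as traced above)
        -> return 3
        F(t=3) -> return 2  (same call as traced above)
      -> return 5
      F(t=4) -> return 3  (same call as traced above)
    -> return 8
    F(t=5) -> return 5  (same call as traced above)
  -> return 13
  F(t=6) -> return 8  (same call as traced above)
-> return 21

Final answer: 21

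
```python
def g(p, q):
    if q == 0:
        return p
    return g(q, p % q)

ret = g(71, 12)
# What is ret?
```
Call trace:
g(p=71, q=12)
  g(p=12, q=11)
    g(p=11, q=1)
      g(p=1, q=0)
      -> return 1
    -> return 1
  -> return 1
-> return 1

Final answer: 1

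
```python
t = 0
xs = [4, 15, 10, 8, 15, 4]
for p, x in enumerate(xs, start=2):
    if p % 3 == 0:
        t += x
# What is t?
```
Trace:
  t=0
  t=0, p=2, x=4
  t=15, p=3, x=15
  t=15, p=4, x=10
  t=15, p=5, x=8
  t=30, p=6, x=15
  t=30, p=7, x=4

Final answer: 30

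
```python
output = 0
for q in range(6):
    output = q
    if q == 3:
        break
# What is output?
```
Trace:
  output=0
  output=0, q=0
  output=1, q=1
  output=2, q=2
  output=3, q=3

Final answer: 3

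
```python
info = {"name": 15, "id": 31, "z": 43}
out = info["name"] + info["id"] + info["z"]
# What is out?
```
Trace:
  info={'name': 15, 'id': 31, 'z': 43}
  info={'name': 15, 'id': 31, 'z': 43}, out=89

Final answer: 89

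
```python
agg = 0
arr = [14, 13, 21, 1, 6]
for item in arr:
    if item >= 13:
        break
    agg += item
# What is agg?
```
Trace:
  agg=0
  agg=0, item=14

Final answer: 0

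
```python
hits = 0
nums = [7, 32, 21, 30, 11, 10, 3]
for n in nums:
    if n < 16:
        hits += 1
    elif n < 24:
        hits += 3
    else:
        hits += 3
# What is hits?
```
Trace:
  hits=0
  hits=1, n=7
  hits=4, n=32
  hits=7, n=21
  hits=10, n=30
  hits=11, n=11
  hits=12, n=10
  hits=13, n=3

Final answer: 13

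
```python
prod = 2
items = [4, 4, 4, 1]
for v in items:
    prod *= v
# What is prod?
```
Trace:
  prod=2
  prod=8, v=4
  prod=32, v=4
  prod=128, v=4
  prod=128, v=1

Final answer: 128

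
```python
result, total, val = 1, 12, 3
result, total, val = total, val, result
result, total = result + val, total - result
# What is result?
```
Trace:
  result=1, total=12, val=3
  result=12, total=3, val=1
  result=13, total=-9, val=1

Final answer: 13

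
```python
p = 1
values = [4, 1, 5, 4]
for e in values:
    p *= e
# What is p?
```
Trace:
  p=1
  p=4, e=4
  p=4, e=1
  p=20, e=5
  p=80, e=4

Final answer: 80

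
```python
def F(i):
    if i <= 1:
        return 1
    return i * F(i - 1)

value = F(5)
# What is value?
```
Call trace:
F(i=5)
  F(i=4)
    F(i=3)
      F(i=2)
        F(i=1)
        -> return 1
      -> return 2
    -> return 6
  -> return 24
-> return 120

Final answer: 120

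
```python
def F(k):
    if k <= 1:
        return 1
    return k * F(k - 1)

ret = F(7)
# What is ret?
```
Call trace:
F(k=7)
  F(k=6)
    F(k=5)
      F(k=4)
        F(k=3)
          F(k=2)
            F(k=1)
            -> return 1
          -> return 2
        -> return 6
      -> return 24
    -> return 120
  -> return 720
-> return 5040

Final answer: 5040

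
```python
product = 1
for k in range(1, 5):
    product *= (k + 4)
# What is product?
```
Trace:
  product=1
  product=5, k=1
  product=30, k=2
  product=210, k=3
  product=1680, k=4

Final answer: 1680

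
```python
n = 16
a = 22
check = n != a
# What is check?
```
Trace:
  n=16
  n=16, a=22
  n=16, a=22, check=True

Final answer: True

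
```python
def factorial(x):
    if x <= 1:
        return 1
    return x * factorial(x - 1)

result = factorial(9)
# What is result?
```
Call trace:
factorial(x=9)
  factorial(x=8)
    factorial(x=7)
      factorial(x=6)
        factorial(x=5)
          factorial(x=4)
            factorial(x=3)
              factorial(x=2)
                factorial(x=1)
                -> return 1
              -> return 2
            -> return 6
          -> return 24
        -> return 120
      -> return 720
    -> return 5040
  -> return 40320
-> return 362880

Final answer: 362880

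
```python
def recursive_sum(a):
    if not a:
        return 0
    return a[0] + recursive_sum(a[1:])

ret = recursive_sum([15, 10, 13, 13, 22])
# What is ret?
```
Call trace:
recursive_sum(a=[15, 10, 13, 13, 22])
  recursive_sum(a=[10, 13, 13, 22])
    recursive_sum(a=[13, 13, 22])
      recursive_sum(a=[13, 22])
        recursive_sum(a=[22])
          recursive_sum(a=[])
          -> return 0
        -> return 22
      -> return 35
    -> return 48
  -> return 58
-> return 73

Final answer: 73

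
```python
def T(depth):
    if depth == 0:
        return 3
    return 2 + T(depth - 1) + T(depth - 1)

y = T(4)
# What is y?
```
Call trace (a repeated sub-call is expanded the first time; later identical calls just restate its return value):
T(depth=4)
  T(depth=3)
    T(depth=2)
      T(depth=1)
        T(depth=0)
        -> return 3
        T(depth=0)
        -> return 3
      -> return 8
      T(depth=1) -> return 8  (same call as traced above)
    -> return 18
    T(depth=2) -> return 18  (same call as traced above)
  -> return 38
  T(depth=3) -> return 38  (same call as traced above)
-> return 78

Final answer: 78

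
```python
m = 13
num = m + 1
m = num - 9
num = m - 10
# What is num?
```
Trace:
  m=13
  m=13, num=14
  m=5, num=14
  m=5, num=-5

Final answer: -5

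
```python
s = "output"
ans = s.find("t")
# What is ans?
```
Trace:
  s='output'
  s='output', ans=2

Final answer: 2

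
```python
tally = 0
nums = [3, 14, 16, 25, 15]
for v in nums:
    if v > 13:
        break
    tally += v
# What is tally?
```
Trace:
  tally=0
  tally=3, v=3
  tally=3, v=14

Final answer: 3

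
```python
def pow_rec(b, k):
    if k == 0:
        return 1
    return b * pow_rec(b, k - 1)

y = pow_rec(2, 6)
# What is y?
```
Call trace:
pow_rec(b=2, k=6)
  pow_rec(b=2, k=5)
    pow_rec(b=2, k=4)
      pow_rec(b=2, k=3)
        pow_rec(b=2, k=2)
          pow_rec(b=2, k=1)
            pow_rec(b=2, k=0)
            -> return 1
          -> return 2
        -> return 4
      -> return 8
    -> return 16
  -> return 32
-> return 64

Final answer: 64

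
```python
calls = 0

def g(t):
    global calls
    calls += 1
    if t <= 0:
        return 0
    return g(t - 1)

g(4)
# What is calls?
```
Call trace:
g(t=4)
  g(t=3)
    g(t=2)
      g(t=1)
        g(t=0)
        -> return 0
      -> return 0
    -> return 0
  -> return 0
-> return 0

calls is incremented once per call. g is entered once for each t = 4, 3, 2, 1, 0 (the t <= 0 call returns without recursing), i.e. 4 + 1 calls.
calls = 5

Final answer: 5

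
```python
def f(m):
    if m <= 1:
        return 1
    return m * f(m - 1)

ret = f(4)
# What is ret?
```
Call trace:
f(m=4)
  f(m=3)
    f(m=2)
      f(m=1)
      -> return 1
    -> return 2
  -> return 6
-> return 24

Final answer: 24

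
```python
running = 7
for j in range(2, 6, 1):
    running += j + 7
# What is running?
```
Trace:
  running=7
  running=16, j=2
  running=26, j=3
  running=37, j=4
  running=49, j=5

Final answer: 49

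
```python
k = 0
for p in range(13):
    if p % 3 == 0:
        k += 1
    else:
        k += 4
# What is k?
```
Trace:
  k=0
  k=1, p=0
  k=5, p=1
  k=9, p=2
  k=10, p=3
  k=14, p=4
  k=18, p=5
  k=19, p=6
  k=23, p=7
  k=27, p=8
  k=28, p=9
  k=32, p=10
  k=36, p=11
  k=37, p=12

Final answer: 37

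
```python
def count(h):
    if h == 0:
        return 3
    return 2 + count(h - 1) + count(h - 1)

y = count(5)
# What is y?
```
Call trace (a repeated sub-call is expanded the first time; later identical calls just restate its return value):
count(h=5)
  count(h=4)
    count(h=3)
      count(h=2)
        count(h=1)
          count(h=0)
          -> return 3
          count(h=0)
          -> return 3
        -> return 8
        count(h=1) -> return 8  (same call as traced above)
      -> return 18
      count(h=2) -> return 18  (same call as traced above)
    -> return 38
    count(h=3) -> return 38  (same call as traced above)
  -> return 78
  count(h=4) -> return 78  (same call as traced above)
-> return 158

Final answer: 158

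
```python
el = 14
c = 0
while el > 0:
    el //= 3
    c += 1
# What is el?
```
Trace:
  el=14
  el=14, c=0
  el=4, c=1
  el=1, c=2
  el=0, c=3

Final answer: 0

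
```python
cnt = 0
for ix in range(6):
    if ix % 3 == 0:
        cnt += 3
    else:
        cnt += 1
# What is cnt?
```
Trace:
  cnt=0
  cnt=3, ix=0
  cnt=4, ix=1
  cnt=5, ix=2
  cnt=8, ix=3
  cnt=9, ix=4
  cnt=10, ix=5

Final answer: 10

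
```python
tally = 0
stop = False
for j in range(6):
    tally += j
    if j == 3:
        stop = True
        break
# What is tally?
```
Trace:
  tally=0
  tally=0, stop=False
  tally=0, stop=False, j=0
  tally=1, stop=False, j=1
  tally=3, stop=False, j=2
  tally=6, stop=True, j=3

Final answer: 6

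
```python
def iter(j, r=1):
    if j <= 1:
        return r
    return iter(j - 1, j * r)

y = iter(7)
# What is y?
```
Call trace:
iter(j=7, r=1)
  iter(j=6, r=7)
    iter(j=5, r=42)
      iter(j=4, r=210)
        iter(j=3, r=840)
          iter(j=2, r=2520)
            iter(j=1, r=5040)
            -> return 5040
          -> return 5040
        -> return 5040
      -> return 5040
    -> return 5040
  -> return 5040
-> return 5040

Final answer: 5040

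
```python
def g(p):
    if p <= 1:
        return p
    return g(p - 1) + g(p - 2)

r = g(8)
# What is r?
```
Call trace (a repeated sub-call is expanded the first time; later identical calls just restate its return value):
g(p=8)
  g(p=7)
    g(p=6)
      g(p=5)
        g(p=4)
          g(p=3)
            g(p=2)
              g(p=1)
              -> return 1
              g(p=0)
              -> return 0
            -> return 1
            g(p=1)
            -> return 1
          -> return 2
          g(p=2) -> return 1  (same call as traced above)
        -> return 3
        g(p=3) -> return 2  (same call as traced above)
      -> return 5
      g(p=4) -> return 3  (same call as traced above)
    -> return 8
    g(p=5) -> return 5  (same call as traced above)
  -> return 13
  g(p=6) -> return 8  (same call as traced above)
-> return 21

Final answer: 21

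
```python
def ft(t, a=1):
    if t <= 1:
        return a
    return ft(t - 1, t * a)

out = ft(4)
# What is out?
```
Call trace:
ft(t=4, a=1)
  ft(t=3, a=4)
    ft(t=2, a=12)
      ft(t=1, a=24)
      -> return 24
    -> return 24
  -> return 24
-> return 24

Final answer: 24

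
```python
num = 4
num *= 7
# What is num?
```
Trace:
  num=4
  num=28

Final answer: 28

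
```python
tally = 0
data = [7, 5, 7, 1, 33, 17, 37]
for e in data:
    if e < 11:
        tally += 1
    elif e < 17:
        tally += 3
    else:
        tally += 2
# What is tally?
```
Trace:
  tally=0
  tally=1, e=7
  tally=2, e=5
  tally=3, e=7
  tally=4, e=1
  tally=6, e=33
  tally=8, e=17
  tally=10, e=37

Final answer: 10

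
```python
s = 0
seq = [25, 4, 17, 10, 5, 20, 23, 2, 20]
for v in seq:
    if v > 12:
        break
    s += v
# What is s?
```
Trace:
  s=0
  s=0, v=25

Final answer: 0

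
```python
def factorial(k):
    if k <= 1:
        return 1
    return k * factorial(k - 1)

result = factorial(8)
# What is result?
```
Call trace:
factorial(k=8)
  factorial(k=7)
    factorial(k=6)
      factorial(k=5)
        factorial(k=4)
          factorial(k=3)
            factorial(k=2)
              factorial(k=1)
              -> return 1
            -> return 2
          -> return 6
        -> return 24
      -> return 120
    -> return 720
  -> return 5040
-> return 40320

Final answer: 40320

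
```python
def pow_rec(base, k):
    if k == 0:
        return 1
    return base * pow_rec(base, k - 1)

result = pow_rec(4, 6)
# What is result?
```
Call trace:
pow_rec(base=4, k=6)
  pow_rec(base=4, k=5)
    pow_rec(base=4, k=4)
      pow_rec(base=4, k=3)
        pow_rec(base=4, k=2)
          pow_rec(base=4, k=1)
            pow_rec(base=4, k=0)
            -> return 1
          -> return 4
        -> return 16
      -> return 64
    -> return 256
  -> return 1024
-> return 4096

Final answer: 4096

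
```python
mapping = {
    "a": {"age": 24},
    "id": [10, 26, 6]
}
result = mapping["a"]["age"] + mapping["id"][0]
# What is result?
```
Trace:
  mapping={'a': {'age': 24}, 'id': [10, 26, 6]}
  mapping={'a': {'age': 24}, 'id': [10, 26, 6]}, result=34

Final answer: 34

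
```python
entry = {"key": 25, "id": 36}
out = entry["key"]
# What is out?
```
Trace:
  entry={'key': 25, 'id': 36}
  entry={'key': 25, 'id': 36}, out=25

Final answer: 25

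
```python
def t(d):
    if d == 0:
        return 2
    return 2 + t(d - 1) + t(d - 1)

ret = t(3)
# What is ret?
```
Call trace (a repeated sub-call is expanded the first time; later identical calls just restate its return value):
t(d=3)
  t(d=2)
    t(d=1)
      t(d=0)
      -> return 2
      t(d=0)
      -> return 2
    -> return 6
    t(d=1) -> return 6  (same call as traced above)
  -> return 14
  t(d=2) -> return 14  (same call as traced above)
-> return 30

Final answer: 30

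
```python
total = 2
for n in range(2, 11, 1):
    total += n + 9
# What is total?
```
Trace:
  total=2
  total=13, n=2
  total=25, n=3
  total=38, n=4
  total=52, n=5
  total=67, n=6
  total=83, n=7
  total=100, n=8
  total=118, n=9
  total=137, n=10

Final answer: 137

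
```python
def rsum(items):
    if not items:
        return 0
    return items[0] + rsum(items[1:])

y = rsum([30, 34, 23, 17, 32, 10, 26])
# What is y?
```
Call trace:
rsum(items=[30, 34, 23, 17, 32, 10, 26])
  rsum(items=[34, 23, 17, 32, 10, 26])
    rsum(items=[23, 17, 32, 10, 26])
      rsum(items=[17, 32, 10, 26])
        rsum(items=[32, 10, 26])
          rsum(items=[10, 26])
            rsum(items=[26])
              rsum(items=[])
              -> return 0
            -> return 26
          -> return 36
        -> return 68
      -> return 85
    -> return 108
  -> return 142
-> return 172

Final answer: 172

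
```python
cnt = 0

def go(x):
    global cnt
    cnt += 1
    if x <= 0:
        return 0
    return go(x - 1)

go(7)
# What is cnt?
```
Call trace:
go(x=7)
  go(x=6)
    go(x=5)
      go(x=4)
        go(x=3)
          go(x=2)
            go(x=1)
              go(x=0)
              -> return 0
            -> return 0
          -> return 0
        -> return 0
      -> return 0
    -> return 0
  -> return 0
-> return 0

cnt is incremented once per call. go is entered once for each x = 7, 6, 5, 4, 3, 2, 1, 0 (the x <= 0 call returns without recursing), i.e. 7 + 1 calls.
cnt = 8

Final answer: 8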